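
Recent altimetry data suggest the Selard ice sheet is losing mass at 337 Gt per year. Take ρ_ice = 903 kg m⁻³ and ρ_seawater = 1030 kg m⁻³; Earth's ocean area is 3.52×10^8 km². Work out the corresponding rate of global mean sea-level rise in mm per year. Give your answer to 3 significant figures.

≈ 0.930 mm/yr

ρ_w = 1030 kg m⁻³. Annual water volume added = 337 Gt / ρ_w = 3.370×10^14 kg / 1030 kg m⁻³ = 3.272×10^11 m³.
Δh per year = 3.272×10^11 / 3.52×10^14 = 9.30×10^-4 m = 0.930 mm.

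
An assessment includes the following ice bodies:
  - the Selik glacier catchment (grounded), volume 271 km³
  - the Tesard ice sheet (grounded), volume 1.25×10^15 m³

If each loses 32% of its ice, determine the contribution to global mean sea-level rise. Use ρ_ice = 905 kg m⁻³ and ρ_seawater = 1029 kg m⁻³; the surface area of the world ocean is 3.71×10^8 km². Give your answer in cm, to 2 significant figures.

≈ 95 cm

Selik: 0.32 × 271 km³ × (905/1029) = 76.27 km³ of water.
Tesard: 0.32 × 1.25×10^15 m³ × (905/1029) = 3.518×10^14 m³ of water.
Total added water ≈ 3.519×10^14 m³ over 3.71×10^14 m² → Δh = 0.948 m = 95 cm.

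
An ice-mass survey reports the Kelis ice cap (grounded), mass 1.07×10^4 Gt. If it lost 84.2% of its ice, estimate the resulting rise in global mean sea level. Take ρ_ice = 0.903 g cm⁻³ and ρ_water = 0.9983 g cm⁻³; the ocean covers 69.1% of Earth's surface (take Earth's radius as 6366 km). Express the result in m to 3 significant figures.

≈ 0.0256 m

Kelis: 0.842 × 1.07×10^4 Gt = 9.009×10^15 kg; dividing by ρ_w = 0.9983 g cm⁻³ = 998.3 kg m⁻³ gives 9.025×10^12 m³ of water.
Spread over 3.52×10^14 m² of ocean, Δh = 9.025×10^12 / 3.52×10^14 = 0.0256 m.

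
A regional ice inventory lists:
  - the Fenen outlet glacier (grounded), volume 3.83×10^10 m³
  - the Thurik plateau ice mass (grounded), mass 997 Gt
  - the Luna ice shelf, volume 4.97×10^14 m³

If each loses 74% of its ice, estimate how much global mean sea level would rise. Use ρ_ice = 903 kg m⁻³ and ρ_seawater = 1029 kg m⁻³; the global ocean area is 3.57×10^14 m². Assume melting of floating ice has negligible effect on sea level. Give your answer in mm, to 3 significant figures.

Fenen: 0.74 × 3.83×10^10 m³ × (903/1029) = 2.487×10^10 m³ of water.
Thurik: 0.74 × 997 Gt = 7.378×10^14 kg; dividing by ρ_w = 1029 kg m⁻³ gives 7.170×10^11 m³ of water.
The Luna ice shelf is floating and already displaces its own weight of water, so its melt adds essentially nothing to sea level.
Total added water ≈ 7.419×10^11 m³ over 3.57×10^14 m² → Δh = 2.08×10^-3 m = 2.08 mm.

≈ 2.08 mm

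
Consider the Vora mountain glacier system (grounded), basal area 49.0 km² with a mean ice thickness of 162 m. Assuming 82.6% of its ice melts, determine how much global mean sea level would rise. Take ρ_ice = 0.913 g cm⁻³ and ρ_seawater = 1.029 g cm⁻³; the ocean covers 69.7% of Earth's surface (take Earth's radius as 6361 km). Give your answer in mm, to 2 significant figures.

Vora: ice volume = 49.0 km² × 162 m = 7.938 km³; 0.826 × 7.938 × (913/1029) = 5.818 km³ of water.
Spread over 3.54×10^14 m² of ocean, Δh = 5.818×10^9 / 3.54×10^14 = 1.64×10^-5 m = 0.016 mm.

≈ 0.016 mm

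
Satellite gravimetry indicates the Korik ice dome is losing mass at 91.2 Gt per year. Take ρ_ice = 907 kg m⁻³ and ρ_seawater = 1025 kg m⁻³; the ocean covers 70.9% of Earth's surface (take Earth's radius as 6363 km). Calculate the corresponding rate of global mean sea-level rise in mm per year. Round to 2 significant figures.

≈ 0.25 mm/yr

ρ_w = 1025 kg m⁻³. Annual water volume added = 91.2 Gt / ρ_w = 9.120×10^13 kg / 1025 kg m⁻³ = 8.898×10^10 m³.
Δh per year = 8.898×10^10 / 3.61×10^14 = 2.47×10^-4 m = 0.25 mm.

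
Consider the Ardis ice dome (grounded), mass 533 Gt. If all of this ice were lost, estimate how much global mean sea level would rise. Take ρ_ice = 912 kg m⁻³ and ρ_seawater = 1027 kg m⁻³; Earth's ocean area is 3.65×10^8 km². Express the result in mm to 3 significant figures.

≈ 1.42 mm

Ardis: 533 Gt = 5.330×10^14 kg; dividing by ρ_w = 1027 kg m⁻³ gives 5.190×10^11 m³ of water.
Spread over 3.65×10^14 m² of ocean, Δh = 5.190×10^11 / 3.65×10^14 = 1.42×10^-3 m = 1.42 mm.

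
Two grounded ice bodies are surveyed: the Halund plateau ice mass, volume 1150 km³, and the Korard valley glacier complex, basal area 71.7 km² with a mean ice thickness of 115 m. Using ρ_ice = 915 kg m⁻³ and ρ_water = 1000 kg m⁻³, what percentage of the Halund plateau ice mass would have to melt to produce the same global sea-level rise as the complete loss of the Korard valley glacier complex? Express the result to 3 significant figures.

≈ 0.717 %

Equal sea-level rise means equal mass of meltwater, i.e. equal mass of ice lost.
Ice mass of Korard: 7.545×10^12 kg; ice mass of Halund: 1.052×10^15 kg.
Fraction required = 7.545×10^12 / 1.052×10^15 = 7.17×10^-3 → 0.717 %.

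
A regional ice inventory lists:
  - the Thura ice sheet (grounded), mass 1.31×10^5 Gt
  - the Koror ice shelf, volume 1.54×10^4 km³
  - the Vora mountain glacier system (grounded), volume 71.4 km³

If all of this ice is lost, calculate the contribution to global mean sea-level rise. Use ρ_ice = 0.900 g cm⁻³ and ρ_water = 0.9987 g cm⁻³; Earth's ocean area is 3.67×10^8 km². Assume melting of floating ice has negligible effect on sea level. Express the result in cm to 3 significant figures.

≈ 35.8 cm

Thura: 1.31×10^5 Gt = 1.310×10^17 kg; dividing by ρ_w = 0.9987 g cm⁻³ = 998.7 kg m⁻³ gives 1.312×10^14 m³ of water.
The Koror ice shelf is floating and already displaces its own weight of water, so its melt adds essentially nothing to sea level.
Vora: 71.4 km³ × (900/998.7) = 64.34 km³ of water.
Total added water ≈ 1.312×10^14 m³ over 3.67×10^14 m² → Δh = 0.358 m = 35.8 cm.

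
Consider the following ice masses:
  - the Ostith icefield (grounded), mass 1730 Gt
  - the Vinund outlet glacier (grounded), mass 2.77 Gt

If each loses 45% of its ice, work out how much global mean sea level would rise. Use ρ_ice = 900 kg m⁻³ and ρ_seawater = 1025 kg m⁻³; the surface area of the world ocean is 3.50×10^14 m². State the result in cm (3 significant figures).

≈ 0.217 cm

Ostith: 0.45 × 1730 Gt = 7.785×10^14 kg; dividing by ρ_w = 1025 kg m⁻³ gives 7.595×10^11 m³ of water.
Vinund: 0.45 × 2.77 Gt = 1.246×10^12 kg; dividing by ρ_w = 1025 kg m⁻³ gives 1.216×10^9 m³ of water.
Total added water ≈ 7.607×10^11 m³ over 3.50×10^14 m² → Δh = 2.17×10^-3 m = 0.217 cm.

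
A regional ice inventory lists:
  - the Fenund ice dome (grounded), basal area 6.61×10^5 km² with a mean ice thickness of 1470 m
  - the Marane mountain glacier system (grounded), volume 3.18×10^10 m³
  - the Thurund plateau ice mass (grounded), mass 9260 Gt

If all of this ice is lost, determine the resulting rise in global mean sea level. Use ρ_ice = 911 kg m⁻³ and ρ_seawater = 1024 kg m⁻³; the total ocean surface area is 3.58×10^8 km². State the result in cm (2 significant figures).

≈ 240 cm

Fenund: ice volume = 6.61×10^5 km² × 1470 m = 9.717×10^5 km³; 9.717×10^5 × (911/1024) = 8.644×10^5 km³ of water.
Marane: 3.18×10^10 m³ × (911/1024) = 2.829×10^10 m³ of water.
Thurund: 9260 Gt = 9.260×10^15 kg; dividing by ρ_w = 1024 kg m⁻³ gives 9.043×10^12 m³ of water.
Total added water ≈ 8.735×10^14 m³ over 3.58×10^14 m² → Δh = 2.44 m = 240 cm.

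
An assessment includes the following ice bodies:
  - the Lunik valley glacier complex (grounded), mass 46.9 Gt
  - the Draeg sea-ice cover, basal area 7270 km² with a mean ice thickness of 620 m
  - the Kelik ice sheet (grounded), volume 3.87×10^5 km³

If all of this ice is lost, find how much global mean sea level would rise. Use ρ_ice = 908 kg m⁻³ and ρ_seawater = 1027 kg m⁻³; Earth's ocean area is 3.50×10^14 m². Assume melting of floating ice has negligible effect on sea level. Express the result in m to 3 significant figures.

Lunik: 46.9 Gt = 4.690×10^13 kg; dividing by ρ_w = 1027 kg m⁻³ gives 4.567×10^10 m³ of water.
The Draeg sea-ice cover is floating and already displaces its own weight of water, so its melt adds essentially nothing to sea level.
Kelik: 3.87×10^5 km³ × (908/1027) = 3.422×10^5 km³ of water.
Total added water ≈ 3.422×10^14 m³ over 3.50×10^14 m² → Δh = 0.978 m.

≈ 0.978 m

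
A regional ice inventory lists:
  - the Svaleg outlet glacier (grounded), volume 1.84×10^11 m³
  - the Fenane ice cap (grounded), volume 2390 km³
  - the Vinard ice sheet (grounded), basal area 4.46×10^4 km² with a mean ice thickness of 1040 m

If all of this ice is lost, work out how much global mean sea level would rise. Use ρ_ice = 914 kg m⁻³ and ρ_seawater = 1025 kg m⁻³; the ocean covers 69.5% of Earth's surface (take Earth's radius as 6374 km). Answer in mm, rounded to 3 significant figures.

≈ 123 mm

Svaleg: 1.84×10^11 m³ × (914/1025) = 1.641×10^11 m³ of water.
Fenane: 2390 km³ × (914/1025) = 2131 km³ of water.
Vinard: ice volume = 4.46×10^4 km² × 1040 m = 4.638×10^4 km³; 4.638×10^4 × (914/1025) = 4.136×10^4 km³ of water.
Total added water ≈ 4.366×10^13 m³ over 3.55×10^14 m² → Δh = 0.123 m = 123 mm.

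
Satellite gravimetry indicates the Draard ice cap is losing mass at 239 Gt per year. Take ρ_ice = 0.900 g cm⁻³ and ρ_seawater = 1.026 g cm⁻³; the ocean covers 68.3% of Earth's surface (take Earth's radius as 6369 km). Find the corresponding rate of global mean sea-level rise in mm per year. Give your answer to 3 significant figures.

≈ 0.669 mm/yr

ρ_w = 1.026 g cm⁻³ = 1026 kg m⁻³. Annual water volume added = 239 Gt / ρ_w = 2.390×10^14 kg / 1026 kg m⁻³ = 2.329×10^11 m³.
Δh per year = 2.329×10^11 / 3.48×10^14 = 6.69×10^-4 m = 0.669 mm.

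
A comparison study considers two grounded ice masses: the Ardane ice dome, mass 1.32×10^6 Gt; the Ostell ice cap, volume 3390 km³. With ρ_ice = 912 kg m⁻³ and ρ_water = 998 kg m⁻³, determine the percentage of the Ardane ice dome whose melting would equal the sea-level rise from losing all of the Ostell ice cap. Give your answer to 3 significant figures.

Equal sea-level rise means equal mass of meltwater, i.e. equal mass of ice lost.
Ice mass of Ostell: 3.092×10^15 kg; ice mass of Ardane: 1.320×10^18 kg.
Fraction required = 3.092×10^15 / 1.320×10^18 = 2.34×10^-3 → 0.234 %.

≈ 0.234 %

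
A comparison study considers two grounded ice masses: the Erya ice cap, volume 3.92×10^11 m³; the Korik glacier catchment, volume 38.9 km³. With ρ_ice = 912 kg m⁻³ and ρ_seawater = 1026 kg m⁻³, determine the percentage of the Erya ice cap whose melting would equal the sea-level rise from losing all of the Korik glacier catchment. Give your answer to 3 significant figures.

Equal sea-level rise means equal mass of meltwater, i.e. equal mass of ice lost.
Ice mass of Korik: 3.548×10^13 kg; ice mass of Erya: 3.575×10^14 kg.
Fraction required = 3.548×10^13 / 3.575×10^14 = 0.0992 → 9.92 %.

≈ 9.92 %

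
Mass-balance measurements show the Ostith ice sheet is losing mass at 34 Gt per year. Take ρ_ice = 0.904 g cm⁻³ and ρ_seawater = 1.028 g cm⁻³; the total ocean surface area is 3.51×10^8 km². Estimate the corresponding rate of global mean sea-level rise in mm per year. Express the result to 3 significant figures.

≈ 0.0942 mm/yr

ρ_w = 1.028 g cm⁻³ = 1028 kg m⁻³. Annual water volume added = 34 Gt / ρ_w = 3.400×10^13 kg / 1028 kg m⁻³ = 3.307×10^10 m³.
Δh per year = 3.307×10^10 / 3.51×10^14 = 9.42×10^-5 m = 0.0942 mm.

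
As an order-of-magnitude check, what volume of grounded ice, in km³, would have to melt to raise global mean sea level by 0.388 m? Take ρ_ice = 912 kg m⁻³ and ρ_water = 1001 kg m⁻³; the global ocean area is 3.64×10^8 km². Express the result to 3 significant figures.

Required water volume = Δh × A = 0.388 m × 3.64×10^14 m² = 1.412×10^14 m³ = 1.412×10^5 km³.
Ice volume = water volume × ρ_w/ρ_ice = 1.412×10^5 × 1001/912 = 1.55×10^5 km³.

≈ 1.55×10^5 km³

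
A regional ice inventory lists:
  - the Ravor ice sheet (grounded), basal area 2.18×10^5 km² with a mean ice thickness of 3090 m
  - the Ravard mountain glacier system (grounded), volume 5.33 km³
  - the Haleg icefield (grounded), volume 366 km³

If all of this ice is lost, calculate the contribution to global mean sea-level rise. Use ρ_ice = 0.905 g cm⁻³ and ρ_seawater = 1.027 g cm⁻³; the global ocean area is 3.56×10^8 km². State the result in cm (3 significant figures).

≈ 167 cm

Ravor: ice volume = 2.18×10^5 km² × 3090 m = 6.736×10^5 km³; 6.736×10^5 × (905/1027) = 5.936×10^5 km³ of water.
Ravard: 5.33 km³ × (905/1027) = 4.697 km³ of water.
Haleg: 366 km³ × (905/1027) = 322.5 km³ of water.
Total added water ≈ 5.939×10^14 m³ over 3.56×10^14 m² → Δh = 1.67 m = 167 cm.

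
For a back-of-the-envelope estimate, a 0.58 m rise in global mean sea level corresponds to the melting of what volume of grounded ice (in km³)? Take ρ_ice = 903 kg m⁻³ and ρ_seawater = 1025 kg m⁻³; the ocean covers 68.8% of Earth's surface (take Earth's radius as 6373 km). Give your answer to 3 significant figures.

Required water volume = Δh × A = 0.58 m × 3.51×10^14 m² = 2.037×10^14 m³ = 2.037×10^5 km³.
Ice volume = water volume × ρ_w/ρ_ice = 2.037×10^5 × 1025/903 = 2.31×10^5 km³.

≈ 2.31×10^5 km³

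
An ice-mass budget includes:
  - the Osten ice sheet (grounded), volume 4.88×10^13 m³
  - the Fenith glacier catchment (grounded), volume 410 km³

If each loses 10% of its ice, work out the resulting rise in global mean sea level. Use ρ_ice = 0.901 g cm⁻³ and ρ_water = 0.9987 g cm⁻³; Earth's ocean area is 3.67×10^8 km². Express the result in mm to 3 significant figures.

≈ 12.1 mm

Osten: 0.1 × 4.88×10^13 m³ × (901/998.7) = 4.403×10^12 m³ of water.
Fenith: 0.1 × 410 km³ × (901/998.7) = 36.99 km³ of water.
Total added water ≈ 4.440×10^12 m³ over 3.67×10^14 m² → Δh = 0.0121 m = 12.1 mm.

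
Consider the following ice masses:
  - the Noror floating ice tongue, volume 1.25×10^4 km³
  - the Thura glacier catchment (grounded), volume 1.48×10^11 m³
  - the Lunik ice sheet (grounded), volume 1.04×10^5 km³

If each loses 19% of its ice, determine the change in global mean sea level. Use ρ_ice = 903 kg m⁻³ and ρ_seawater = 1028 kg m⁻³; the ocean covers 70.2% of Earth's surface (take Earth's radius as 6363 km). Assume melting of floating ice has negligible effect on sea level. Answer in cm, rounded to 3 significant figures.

≈ 4.87 cm

The Noror floating ice tongue is floating and already displaces its own weight of water, so its melt adds essentially nothing to sea level.
Thura: 0.19 × 1.48×10^11 m³ × (903/1028) = 2.470×10^10 m³ of water.
Lunik: 0.19 × 1.04×10^5 km³ × (903/1028) = 1.736×10^4 km³ of water.
Total added water ≈ 1.738×10^13 m³ over 3.57×10^14 m² → Δh = 0.0487 m = 4.87 cm.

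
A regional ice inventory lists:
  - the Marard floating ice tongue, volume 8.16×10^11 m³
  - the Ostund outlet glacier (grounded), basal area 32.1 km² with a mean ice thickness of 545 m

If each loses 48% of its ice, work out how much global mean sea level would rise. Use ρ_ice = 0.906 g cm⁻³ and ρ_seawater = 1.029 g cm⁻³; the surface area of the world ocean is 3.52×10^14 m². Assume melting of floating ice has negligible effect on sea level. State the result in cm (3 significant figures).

≈ 2.10×10^-3 cm

The Marard floating ice tongue is floating and already displaces its own weight of water, so its melt adds essentially nothing to sea level.
Ostund: ice volume = 32.1 km² × 545 m = 17.49 km³; 0.48 × 17.49 × (906/1029) = 7.394 km³ of water.
Total added water ≈ 7.394×10^9 m³ over 3.52×10^14 m² → Δh = 2.10×10^-5 m = 2.10×10^-3 cm.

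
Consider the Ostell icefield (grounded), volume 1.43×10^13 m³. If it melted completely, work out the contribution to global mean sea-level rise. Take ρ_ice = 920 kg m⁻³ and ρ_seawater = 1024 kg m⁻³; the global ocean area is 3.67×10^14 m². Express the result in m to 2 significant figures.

Ostell: 1.43×10^13 m³ × (920/1024) = 1.285×10^13 m³ of water.
Spread over 3.67×10^14 m² of ocean, Δh = 1.285×10^13 / 3.67×10^14 = 0.0350 m.

≈ 0.035 m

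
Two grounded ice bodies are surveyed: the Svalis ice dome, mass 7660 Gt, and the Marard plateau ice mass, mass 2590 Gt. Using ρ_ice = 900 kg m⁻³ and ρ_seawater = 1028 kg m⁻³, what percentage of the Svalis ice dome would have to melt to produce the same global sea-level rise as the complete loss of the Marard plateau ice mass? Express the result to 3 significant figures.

Equal sea-level rise means equal mass of meltwater, i.e. equal mass of ice lost.
Ice mass of Marard: 2.590×10^15 kg; ice mass of Svalis: 7.660×10^15 kg.
Fraction required = 2.590×10^15 / 7.660×10^15 = 0.338 → 33.8 %.

≈ 33.8 %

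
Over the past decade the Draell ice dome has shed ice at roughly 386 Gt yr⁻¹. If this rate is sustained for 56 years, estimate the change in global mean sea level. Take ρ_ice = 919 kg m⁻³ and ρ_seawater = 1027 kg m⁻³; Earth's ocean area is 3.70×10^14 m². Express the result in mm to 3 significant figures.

Total mass lost = 386 Gt/yr × 56 yr = 2.162×10^4 Gt = 2.162×10^16 kg.
ρ_w = 1027 kg m⁻³, so water volume = 2.162×10^16 / 1027 = 2.105×10^13 m³.
Δh = 2.105×10^13 / 3.70×10^14 = 0.0569 m = 56.9 mm.

≈ 56.9 mm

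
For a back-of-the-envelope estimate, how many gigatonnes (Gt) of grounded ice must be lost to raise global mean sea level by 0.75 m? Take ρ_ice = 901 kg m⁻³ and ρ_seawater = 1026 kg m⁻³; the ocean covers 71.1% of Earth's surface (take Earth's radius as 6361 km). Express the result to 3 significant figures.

Required water volume = Δh × A = 0.75 m × 3.62×10^14 m² = 2.711×10^14 m³.
ρ_w = 1026 kg m⁻³, so the mass of water = 2.711×10^14 m³ × 1026 kg m⁻³ = 2.782×10^17 kg = 2.78×10^5 Gt (and the same mass of ice, by conservation).

≈ 2.78×10^5 Gt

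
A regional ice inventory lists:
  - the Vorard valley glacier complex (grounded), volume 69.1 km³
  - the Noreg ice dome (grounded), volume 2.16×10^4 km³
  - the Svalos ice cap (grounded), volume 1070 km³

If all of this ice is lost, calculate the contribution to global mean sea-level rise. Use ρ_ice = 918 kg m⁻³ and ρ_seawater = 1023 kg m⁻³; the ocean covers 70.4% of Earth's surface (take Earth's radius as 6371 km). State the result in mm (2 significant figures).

≈ 57 mm

Vorard: 69.1 km³ × (918/1023) = 62.01 km³ of water.
Noreg: 2.16×10^4 km³ × (918/1023) = 1.938×10^4 km³ of water.
Svalos: 1070 km³ × (918/1023) = 960.2 km³ of water.
Total added water ≈ 2.041×10^13 m³ over 3.59×10^14 m² → Δh = 0.0568 m = 57 mm.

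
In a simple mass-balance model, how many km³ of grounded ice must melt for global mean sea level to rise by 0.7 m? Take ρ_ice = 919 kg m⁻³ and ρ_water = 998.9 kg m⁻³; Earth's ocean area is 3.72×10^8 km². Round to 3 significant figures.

Required water volume = Δh × A = 0.7 m × 3.72×10^14 m² = 2.604×10^14 m³ = 2.604×10^5 km³.
Ice volume = water volume × ρ_w/ρ_ice = 2.604×10^5 × 998.9/919 = 2.83×10^5 km³.

≈ 2.83×10^5 km³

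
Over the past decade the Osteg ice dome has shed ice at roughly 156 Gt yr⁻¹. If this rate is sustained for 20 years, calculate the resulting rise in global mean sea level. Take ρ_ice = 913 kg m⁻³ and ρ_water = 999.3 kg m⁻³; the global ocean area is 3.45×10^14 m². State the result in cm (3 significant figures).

Total mass lost = 156 Gt/yr × 20 yr = 3120 Gt = 3.120×10^15 kg.
ρ_w = 999.3 kg m⁻³, so water volume = 3.120×10^15 / 999.3 = 3.122×10^12 m³.
Δh = 3.122×10^12 / 3.45×10^14 = 9.05×10^-3 m = 0.905 cm.

≈ 0.905 cm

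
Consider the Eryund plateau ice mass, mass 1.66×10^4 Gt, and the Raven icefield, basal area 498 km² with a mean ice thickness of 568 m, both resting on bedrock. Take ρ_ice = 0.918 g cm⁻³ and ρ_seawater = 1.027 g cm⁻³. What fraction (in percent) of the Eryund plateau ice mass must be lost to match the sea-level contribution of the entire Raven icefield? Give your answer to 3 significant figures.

Equal sea-level rise means equal mass of meltwater, i.e. equal mass of ice lost.
Ice mass of Raven: 2.597×10^14 kg; ice mass of Eryund: 1.660×10^16 kg.
Fraction required = 2.597×10^14 / 1.660×10^16 = 0.0156 → 1.56 %.

≈ 1.56 %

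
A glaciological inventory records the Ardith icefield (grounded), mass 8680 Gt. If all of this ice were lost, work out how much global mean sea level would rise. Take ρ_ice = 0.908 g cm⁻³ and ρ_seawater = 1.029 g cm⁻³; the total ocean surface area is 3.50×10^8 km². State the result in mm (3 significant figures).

≈ 24.1 mm

Ardith: 8680 Gt = 8.680×10^15 kg; dividing by ρ_w = 1.029 g cm⁻³ = 1029 kg m⁻³ gives 8.435×10^12 m³ of water.
Spread over 3.50×10^14 m² of ocean, Δh = 8.435×10^12 / 3.50×10^14 = 0.0241 m = 24.1 mm.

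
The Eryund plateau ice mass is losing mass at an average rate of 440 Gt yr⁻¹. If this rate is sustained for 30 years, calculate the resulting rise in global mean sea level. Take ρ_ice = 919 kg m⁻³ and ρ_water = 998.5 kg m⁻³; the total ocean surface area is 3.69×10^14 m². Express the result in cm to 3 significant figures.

Total mass lost = 440 Gt/yr × 30 yr = 1.320×10^4 Gt = 1.320×10^16 kg.
ρ_w = 998.5 kg m⁻³, so water volume = 1.320×10^16 / 998.5 = 1.322×10^13 m³.
Δh = 1.322×10^13 / 3.69×10^14 = 0.0358 m = 3.58 cm.

≈ 3.58 cm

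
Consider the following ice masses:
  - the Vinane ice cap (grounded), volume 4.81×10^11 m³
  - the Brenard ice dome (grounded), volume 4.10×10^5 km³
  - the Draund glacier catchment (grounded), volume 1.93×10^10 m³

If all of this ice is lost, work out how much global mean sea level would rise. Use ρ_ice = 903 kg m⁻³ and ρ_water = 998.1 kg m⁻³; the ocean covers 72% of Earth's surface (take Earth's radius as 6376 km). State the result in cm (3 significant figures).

Vinane: 4.81×10^11 m³ × (903/998.1) = 4.352×10^11 m³ of water.
Brenard: 4.10×10^5 km³ × (903/998.1) = 3.709×10^5 km³ of water.
Draund: 1.93×10^10 m³ × (903/998.1) = 1.746×10^10 m³ of water.
Total added water ≈ 3.714×10^14 m³ over 3.68×10^14 m² → Δh = 1.01 m = 101 cm.

≈ 101 cm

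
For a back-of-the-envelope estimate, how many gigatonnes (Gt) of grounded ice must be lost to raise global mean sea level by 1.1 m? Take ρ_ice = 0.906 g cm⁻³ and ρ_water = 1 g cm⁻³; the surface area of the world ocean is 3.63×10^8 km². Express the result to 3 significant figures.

≈ 3.99×10^5 Gt

Required water volume = Δh × A = 1.1 m × 3.63×10^14 m² = 3.993×10^14 m³.
ρ_w = 1 g cm⁻³ = 1000 kg m⁻³, so the mass of water = 3.993×10^14 m³ × 1000 kg m⁻³ = 3.993×10^17 kg = 3.99×10^5 Gt (and the same mass of ice, by conservation).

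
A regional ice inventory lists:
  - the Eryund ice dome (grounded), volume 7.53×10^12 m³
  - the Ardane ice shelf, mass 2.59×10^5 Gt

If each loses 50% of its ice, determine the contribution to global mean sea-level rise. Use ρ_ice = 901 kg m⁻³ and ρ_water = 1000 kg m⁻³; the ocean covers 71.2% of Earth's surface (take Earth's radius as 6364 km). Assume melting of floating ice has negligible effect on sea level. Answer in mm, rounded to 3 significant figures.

≈ 9.36 mm

Eryund: 0.5 × 7.53×10^12 m³ × (901/1000) = 3.392×10^12 m³ of water.
The Ardane ice shelf is floating and already displaces its own weight of water, so its melt adds essentially nothing to sea level.
Total added water ≈ 3.392×10^12 m³ over 3.62×10^14 m² → Δh = 9.36×10^-3 m = 9.36 mm.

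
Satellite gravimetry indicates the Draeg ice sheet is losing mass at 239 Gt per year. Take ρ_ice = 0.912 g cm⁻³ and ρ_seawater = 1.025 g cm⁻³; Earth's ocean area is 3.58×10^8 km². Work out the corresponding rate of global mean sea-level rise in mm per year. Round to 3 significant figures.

ρ_w = 1.025 g cm⁻³ = 1025 kg m⁻³. Annual water volume added = 239 Gt / ρ_w = 2.390×10^14 kg / 1025 kg m⁻³ = 2.332×10^11 m³.
Δh per year = 2.332×10^11 / 3.58×10^14 = 6.51×10^-4 m = 0.651 mm.

≈ 0.651 mm/yr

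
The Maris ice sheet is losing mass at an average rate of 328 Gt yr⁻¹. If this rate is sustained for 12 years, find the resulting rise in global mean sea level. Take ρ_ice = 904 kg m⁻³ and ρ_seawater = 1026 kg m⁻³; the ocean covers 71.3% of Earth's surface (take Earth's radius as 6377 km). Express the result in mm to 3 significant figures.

≈ 10.5 mm

Total mass lost = 328 Gt/yr × 12 yr = 3936 Gt = 3.936×10^15 kg.
ρ_w = 1026 kg m⁻³, so water volume = 3.936×10^15 / 1026 = 3.836×10^12 m³.
Δh = 3.836×10^12 / 3.64×10^14 = 0.0105 m = 10.5 mm.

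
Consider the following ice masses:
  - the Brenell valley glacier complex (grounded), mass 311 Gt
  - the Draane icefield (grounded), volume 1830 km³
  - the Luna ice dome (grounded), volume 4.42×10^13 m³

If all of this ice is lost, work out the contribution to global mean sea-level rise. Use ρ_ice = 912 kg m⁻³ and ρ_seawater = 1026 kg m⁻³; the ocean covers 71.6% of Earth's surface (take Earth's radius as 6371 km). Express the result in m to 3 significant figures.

Brenell: 311 Gt = 3.110×10^14 kg; dividing by ρ_w = 1026 kg m⁻³ gives 3.031×10^11 m³ of water.
Draane: 1830 km³ × (912/1026) = 1627 km³ of water.
Luna: 4.42×10^13 m³ × (912/1026) = 3.929×10^13 m³ of water.
Total added water ≈ 4.122×10^13 m³ over 3.65×10^14 m² → Δh = 0.113 m.

≈ 0.113 m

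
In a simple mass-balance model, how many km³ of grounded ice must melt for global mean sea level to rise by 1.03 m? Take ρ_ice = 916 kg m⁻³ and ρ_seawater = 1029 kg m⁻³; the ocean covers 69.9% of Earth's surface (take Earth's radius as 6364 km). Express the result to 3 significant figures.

≈ 4.12×10^5 km³

Required water volume = Δh × A = 1.03 m × 3.56×10^14 m² = 3.664×10^14 m³ = 3.664×10^5 km³.
Ice volume = water volume × ρ_w/ρ_ice = 3.664×10^5 × 1029/916 = 4.12×10^5 km³.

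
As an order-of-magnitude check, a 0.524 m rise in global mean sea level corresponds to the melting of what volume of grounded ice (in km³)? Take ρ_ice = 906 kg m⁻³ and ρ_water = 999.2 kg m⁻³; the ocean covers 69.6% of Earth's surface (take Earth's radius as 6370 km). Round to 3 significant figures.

Required water volume = Δh × A = 0.524 m × 3.55×10^14 m² = 1.860×10^14 m³ = 1.860×10^5 km³.
Ice volume = water volume × ρ_w/ρ_ice = 1.860×10^5 × 999.2/906 = 2.05×10^5 km³.

≈ 2.05×10^5 km³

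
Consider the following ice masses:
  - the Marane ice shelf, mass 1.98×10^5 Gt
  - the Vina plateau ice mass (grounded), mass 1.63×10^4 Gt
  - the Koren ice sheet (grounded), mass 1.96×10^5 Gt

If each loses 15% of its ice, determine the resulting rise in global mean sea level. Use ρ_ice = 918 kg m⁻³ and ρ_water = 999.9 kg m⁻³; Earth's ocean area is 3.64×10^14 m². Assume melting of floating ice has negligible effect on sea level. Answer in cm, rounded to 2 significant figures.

The Marane ice shelf is floating and already displaces its own weight of water, so its melt adds essentially nothing to sea level.
Vina: 0.15 × 1.63×10^4 Gt = 2.445×10^15 kg; dividing by ρ_w = 999.9 kg m⁻³ gives 2.445×10^12 m³ of water.
Koren: 0.15 × 1.96×10^5 Gt = 2.940×10^16 kg; dividing by ρ_w = 999.9 kg m⁻³ gives 2.940×10^13 m³ of water.
Total added water ≈ 3.185×10^13 m³ over 3.64×10^14 m² → Δh = 0.0875 m = 8.7 cm.

≈ 8.7 cm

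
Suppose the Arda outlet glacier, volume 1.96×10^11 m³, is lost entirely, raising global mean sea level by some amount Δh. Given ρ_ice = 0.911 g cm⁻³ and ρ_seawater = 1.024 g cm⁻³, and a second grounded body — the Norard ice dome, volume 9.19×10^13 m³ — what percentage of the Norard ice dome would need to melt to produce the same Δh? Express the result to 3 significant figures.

Equal sea-level rise means equal mass of meltwater, i.e. equal mass of ice lost.
Ice mass of Arda: 1.786×10^14 kg; ice mass of Norard: 8.372×10^16 kg.
Fraction required = 1.786×10^14 / 8.372×10^16 = 2.13×10^-3 → 0.213 %.

≈ 0.213 %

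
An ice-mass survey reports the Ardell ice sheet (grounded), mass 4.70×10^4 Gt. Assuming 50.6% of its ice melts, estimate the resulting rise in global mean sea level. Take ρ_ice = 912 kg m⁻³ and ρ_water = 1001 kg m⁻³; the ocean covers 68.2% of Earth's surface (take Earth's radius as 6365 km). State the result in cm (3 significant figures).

Ardell: 0.506 × 4.70×10^4 Gt = 2.378×10^16 kg; dividing by ρ_w = 1001 kg m⁻³ gives 2.376×10^13 m³ of water.
Spread over 3.47×10^14 m² of ocean, Δh = 2.376×10^13 / 3.47×10^14 = 0.0684 m = 6.84 cm.

≈ 6.84 cm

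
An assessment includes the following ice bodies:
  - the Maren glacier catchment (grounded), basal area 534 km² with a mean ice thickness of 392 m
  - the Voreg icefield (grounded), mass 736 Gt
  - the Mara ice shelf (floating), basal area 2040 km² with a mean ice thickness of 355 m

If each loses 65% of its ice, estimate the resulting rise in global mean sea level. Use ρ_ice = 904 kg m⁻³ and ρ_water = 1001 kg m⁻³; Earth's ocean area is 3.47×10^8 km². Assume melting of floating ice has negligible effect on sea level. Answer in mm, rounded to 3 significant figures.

Maren: ice volume = 534 km² × 392 m = 209.3 km³; 0.65 × 209.3 × (904/1001) = 122.9 km³ of water.
Voreg: 0.65 × 736 Gt = 4.784×10^14 kg; dividing by ρ_w = 1001 kg m⁻³ gives 4.779×10^11 m³ of water.
The Mara ice shelf is floating and already displaces its own weight of water, so its melt adds essentially nothing to sea level.
Total added water ≈ 6.008×10^11 m³ over 3.47×10^14 m² → Δh = 1.73×10^-3 m = 1.73 mm.

≈ 1.73 mm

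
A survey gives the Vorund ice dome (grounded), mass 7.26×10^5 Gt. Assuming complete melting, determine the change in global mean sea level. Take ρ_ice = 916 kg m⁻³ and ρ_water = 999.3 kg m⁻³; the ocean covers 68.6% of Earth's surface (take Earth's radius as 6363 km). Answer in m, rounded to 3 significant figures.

Vorund: 7.26×10^5 Gt = 7.260×10^17 kg; dividing by ρ_w = 999.3 kg m⁻³ gives 7.265×10^14 m³ of water.
Spread over 3.49×10^14 m² of ocean, Δh = 7.265×10^14 / 3.49×10^14 = 2.08 m.

≈ 2.08 m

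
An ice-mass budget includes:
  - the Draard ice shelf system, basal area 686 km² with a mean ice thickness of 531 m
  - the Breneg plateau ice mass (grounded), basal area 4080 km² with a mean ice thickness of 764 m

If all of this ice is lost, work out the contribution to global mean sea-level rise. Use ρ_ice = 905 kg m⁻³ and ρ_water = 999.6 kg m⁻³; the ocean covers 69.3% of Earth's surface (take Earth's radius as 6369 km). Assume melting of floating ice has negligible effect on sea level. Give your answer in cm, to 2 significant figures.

≈ 0.80 cm

The Draard ice shelf system is floating and already displaces its own weight of water, so its melt adds essentially nothing to sea level.
Breneg: ice volume = 4080 km² × 764 m = 3117 km³; 3117 × (905/999.6) = 2822 km³ of water.
Total added water ≈ 2.822×10^12 m³ over 3.53×10^14 m² → Δh = 7.99×10^-3 m = 0.80 cm.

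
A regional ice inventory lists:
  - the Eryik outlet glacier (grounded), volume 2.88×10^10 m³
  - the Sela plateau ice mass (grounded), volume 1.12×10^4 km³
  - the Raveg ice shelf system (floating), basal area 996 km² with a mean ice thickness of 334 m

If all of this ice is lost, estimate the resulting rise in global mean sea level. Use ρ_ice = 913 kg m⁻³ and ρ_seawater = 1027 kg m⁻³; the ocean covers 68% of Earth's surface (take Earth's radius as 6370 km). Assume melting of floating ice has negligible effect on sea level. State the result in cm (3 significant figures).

≈ 2.88 cm

Eryik: 2.88×10^10 m³ × (913/1027) = 2.560×10^10 m³ of water.
Sela: 1.12×10^4 km³ × (913/1027) = 9957 km³ of water.
The Raveg ice shelf system is floating and already displaces its own weight of water, so its melt adds essentially nothing to sea level.
Total added water ≈ 9.982×10^12 m³ over 3.47×10^14 m² → Δh = 0.0288 m = 2.88 cm.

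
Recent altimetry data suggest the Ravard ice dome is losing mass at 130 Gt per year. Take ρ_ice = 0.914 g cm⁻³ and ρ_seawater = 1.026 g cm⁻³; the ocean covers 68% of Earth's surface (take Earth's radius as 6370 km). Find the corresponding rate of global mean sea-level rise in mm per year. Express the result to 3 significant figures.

≈ 0.365 mm/yr

ρ_w = 1.026 g cm⁻³ = 1026 kg m⁻³. Annual water volume added = 130 Gt / ρ_w = 1.300×10^14 kg / 1026 kg m⁻³ = 1.267×10^11 m³.
Δh per year = 1.267×10^11 / 3.47×10^14 = 3.65×10^-4 m = 0.365 mm.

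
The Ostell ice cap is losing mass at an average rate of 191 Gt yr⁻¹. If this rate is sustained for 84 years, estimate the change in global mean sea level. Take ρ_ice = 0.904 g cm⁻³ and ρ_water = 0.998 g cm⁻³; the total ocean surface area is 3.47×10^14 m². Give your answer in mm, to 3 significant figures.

Total mass lost = 191 Gt/yr × 84 yr = 1.604×10^4 Gt = 1.604×10^16 kg.
ρ_w = 0.998 g cm⁻³ = 998 kg m⁻³, so water volume = 1.604×10^16 / 998 = 1.608×10^13 m³.
Δh = 1.608×10^13 / 3.47×10^14 = 0.0463 m = 46.3 mm.

≈ 46.3 mm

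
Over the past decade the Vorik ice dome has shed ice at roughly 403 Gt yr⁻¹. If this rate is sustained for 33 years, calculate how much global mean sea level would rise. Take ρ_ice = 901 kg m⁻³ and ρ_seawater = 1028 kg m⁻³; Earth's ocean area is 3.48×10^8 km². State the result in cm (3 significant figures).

Total mass lost = 403 Gt/yr × 33 yr = 1.330×10^4 Gt = 1.330×10^16 kg.
ρ_w = 1028 kg m⁻³, so water volume = 1.330×10^16 / 1028 = 1.294×10^13 m³.
Δh = 1.294×10^13 / 3.48×10^14 = 0.0372 m = 3.72 cm.

≈ 3.72 cm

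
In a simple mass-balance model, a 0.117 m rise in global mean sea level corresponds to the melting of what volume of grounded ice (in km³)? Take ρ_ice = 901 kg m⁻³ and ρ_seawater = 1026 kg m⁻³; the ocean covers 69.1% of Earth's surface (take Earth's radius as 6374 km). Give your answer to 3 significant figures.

≈ 4.70×10^4 km³

Required water volume = Δh × A = 0.117 m × 3.53×10^14 m² = 4.128×10^13 m³ = 4.128×10^4 km³.
Ice volume = water volume × ρ_w/ρ_ice = 4.128×10^4 × 1026/901 = 4.70×10^4 km³.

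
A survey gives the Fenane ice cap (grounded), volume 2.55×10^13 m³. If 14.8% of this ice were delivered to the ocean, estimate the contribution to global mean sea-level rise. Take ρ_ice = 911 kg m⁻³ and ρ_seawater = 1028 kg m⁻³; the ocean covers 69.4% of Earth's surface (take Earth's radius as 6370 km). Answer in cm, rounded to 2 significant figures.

Fenane: 0.148 × 2.55×10^13 m³ × (911/1028) = 3.344×10^12 m³ of water.
Spread over 3.54×10^14 m² of ocean, Δh = 3.344×10^12 / 3.54×10^14 = 9.45×10^-3 m = 0.95 cm.

≈ 0.95 cm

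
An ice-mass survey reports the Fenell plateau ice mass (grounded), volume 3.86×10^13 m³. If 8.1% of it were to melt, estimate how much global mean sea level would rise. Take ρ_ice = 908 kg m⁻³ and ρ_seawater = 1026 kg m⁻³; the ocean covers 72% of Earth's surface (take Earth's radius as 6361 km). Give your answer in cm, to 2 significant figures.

≈ 0.76 cm

Fenell: 0.081 × 3.86×10^13 m³ × (908/1026) = 2.767×10^12 m³ of water.
Spread over 3.66×10^14 m² of ocean, Δh = 2.767×10^12 / 3.66×10^14 = 7.56×10^-3 m = 0.76 cm.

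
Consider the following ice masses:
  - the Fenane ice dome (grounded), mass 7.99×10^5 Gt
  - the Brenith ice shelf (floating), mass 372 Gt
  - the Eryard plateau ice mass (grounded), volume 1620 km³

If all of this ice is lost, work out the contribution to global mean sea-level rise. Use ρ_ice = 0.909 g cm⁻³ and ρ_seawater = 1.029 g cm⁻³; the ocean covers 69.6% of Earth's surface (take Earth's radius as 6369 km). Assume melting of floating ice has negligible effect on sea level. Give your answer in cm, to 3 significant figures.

≈ 219 cm

Fenane: 7.99×10^5 Gt = 7.990×10^17 kg; dividing by ρ_w = 1.029 g cm⁻³ = 1029 kg m⁻³ gives 7.765×10^14 m³ of water.
The Brenith ice shelf is floating and already displaces its own weight of water, so its melt adds essentially nothing to sea level.
Eryard: 1620 km³ × (909/1029) = 1431 km³ of water.
Total added water ≈ 7.779×10^14 m³ over 3.55×10^14 m² → Δh = 2.19 m = 219 cm.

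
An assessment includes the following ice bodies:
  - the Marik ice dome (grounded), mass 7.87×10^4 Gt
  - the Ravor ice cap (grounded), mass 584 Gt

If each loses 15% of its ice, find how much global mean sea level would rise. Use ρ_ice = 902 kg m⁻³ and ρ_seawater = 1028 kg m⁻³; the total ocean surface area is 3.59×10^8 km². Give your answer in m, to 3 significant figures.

≈ 0.0322 m

Marik: 0.15 × 7.87×10^4 Gt = 1.180×10^16 kg; dividing by ρ_w = 1028 kg m⁻³ gives 1.148×10^13 m³ of water.
Ravor: 0.15 × 584 Gt = 8.760×10^13 kg; dividing by ρ_w = 1028 kg m⁻³ gives 8.521×10^10 m³ of water.
Total added water ≈ 1.157×10^13 m³ over 3.59×10^14 m² → Δh = 0.0322 m.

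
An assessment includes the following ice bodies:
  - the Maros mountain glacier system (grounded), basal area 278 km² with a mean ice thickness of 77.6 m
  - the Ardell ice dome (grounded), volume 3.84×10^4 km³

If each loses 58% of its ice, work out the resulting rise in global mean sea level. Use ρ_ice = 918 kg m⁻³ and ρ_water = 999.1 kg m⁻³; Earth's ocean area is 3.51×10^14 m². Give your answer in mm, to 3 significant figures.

≈ 58.3 mm

Maros: ice volume = 278 km² × 77.6 m = 21.57 km³; 0.58 × 21.57 × (918/999.1) = 11.50 km³ of water.
Ardell: 0.58 × 3.84×10^4 km³ × (918/999.1) = 2.046×10^4 km³ of water.
Total added water ≈ 2.048×10^13 m³ over 3.51×10^14 m² → Δh = 0.0583 m = 58.3 mm.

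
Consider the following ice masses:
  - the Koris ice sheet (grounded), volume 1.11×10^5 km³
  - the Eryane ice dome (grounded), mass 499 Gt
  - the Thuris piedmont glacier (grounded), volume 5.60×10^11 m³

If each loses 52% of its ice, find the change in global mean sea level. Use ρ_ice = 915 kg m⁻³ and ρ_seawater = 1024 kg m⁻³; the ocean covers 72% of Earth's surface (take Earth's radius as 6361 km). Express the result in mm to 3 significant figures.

≈ 142 mm

Koris: 0.52 × 1.11×10^5 km³ × (915/1024) = 5.158×10^4 km³ of water.
Eryane: 0.52 × 499 Gt = 2.595×10^14 kg; dividing by ρ_w = 1024 kg m⁻³ gives 2.534×10^11 m³ of water.
Thuris: 0.52 × 5.60×10^11 m³ × (915/1024) = 2.602×10^11 m³ of water.
Total added water ≈ 5.209×10^13 m³ over 3.66×10^14 m² → Δh = 0.142 m = 142 mm.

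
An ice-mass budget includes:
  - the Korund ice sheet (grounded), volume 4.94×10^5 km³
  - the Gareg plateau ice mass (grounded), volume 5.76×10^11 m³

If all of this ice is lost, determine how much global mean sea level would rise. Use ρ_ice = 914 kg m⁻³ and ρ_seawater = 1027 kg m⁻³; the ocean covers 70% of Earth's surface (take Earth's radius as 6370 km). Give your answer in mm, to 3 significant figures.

≈ 1230 mm

Korund: 4.94×10^5 km³ × (914/1027) = 4.396×10^5 km³ of water.
Gareg: 5.76×10^11 m³ × (914/1027) = 5.126×10^11 m³ of water.
Total added water ≈ 4.402×10^14 m³ over 3.57×10^14 m² → Δh = 1.23 m = 1230 mm.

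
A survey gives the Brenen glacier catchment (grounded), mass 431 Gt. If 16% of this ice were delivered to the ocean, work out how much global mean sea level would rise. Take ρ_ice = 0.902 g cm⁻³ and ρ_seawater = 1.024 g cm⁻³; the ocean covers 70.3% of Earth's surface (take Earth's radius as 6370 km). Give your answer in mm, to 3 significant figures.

≈ 0.188 mm

Brenen: 0.16 × 431 Gt = 6.896×10^13 kg; dividing by ρ_w = 1.024 g cm⁻³ = 1024 kg m⁻³ gives 6.734×10^10 m³ of water.
Spread over 3.58×10^14 m² of ocean, Δh = 6.734×10^10 / 3.58×10^14 = 1.88×10^-4 m = 0.188 mm.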